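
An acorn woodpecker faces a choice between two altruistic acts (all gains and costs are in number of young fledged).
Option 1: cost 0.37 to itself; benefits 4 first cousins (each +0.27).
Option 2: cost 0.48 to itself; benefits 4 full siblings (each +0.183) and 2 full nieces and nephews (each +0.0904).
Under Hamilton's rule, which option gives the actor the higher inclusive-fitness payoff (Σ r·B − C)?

Option 2

Option 1: r to a first cousin = 0.125.
Option 1: Σ r·B − C = (4·0.125·0.27) − 0.37 = -0.235.
Option 2: r to a full sibling = 0.5.
Option 2: r to a full niece or nephew = 0.25.
Option 2: Σ r·B − C = (4·0.5·0.183 + 2·0.25·0.0904) − 0.48 = -0.0688.
Option 2 has the higher net inclusive-fitness payoff.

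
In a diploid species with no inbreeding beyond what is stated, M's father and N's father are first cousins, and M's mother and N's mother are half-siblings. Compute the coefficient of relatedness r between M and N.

Independent pedigree routes through distinct common ancestors add.
M and N are related in two ways: second cousins through their fathers (r = 1/32) and half first cousins through their mothers (r = 1/16).
r = 1/32 + 1/16 = 3/32 = 0.09375.

0.09375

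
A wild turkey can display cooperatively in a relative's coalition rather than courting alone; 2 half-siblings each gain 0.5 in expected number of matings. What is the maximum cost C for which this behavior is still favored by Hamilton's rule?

0.25

r to a half-sibling = 0.25 (half-sibs share one parent — one path of length 2: r = (1/2)^2 = 1/4).
Hamilton's rule: n·r·B > C, so the trait is favored while C < n·r·B = 2·0.25·0.5 = 0.25.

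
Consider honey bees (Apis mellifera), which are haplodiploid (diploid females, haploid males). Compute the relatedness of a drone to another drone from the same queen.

0.5

Haploid brothers each carry a random half of the queen's diploid genome, so on average they share half: r = 1/2.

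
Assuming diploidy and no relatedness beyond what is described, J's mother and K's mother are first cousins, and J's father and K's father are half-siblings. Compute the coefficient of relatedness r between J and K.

0.09375

Relatedness sums over independent paths through distinct common ancestors.
J and K are related in two ways: second cousins through their mothers (r = 1/32) and half first cousins through their fathers (r = 1/16).
r = 1/32 + 1/16 = 0.09375.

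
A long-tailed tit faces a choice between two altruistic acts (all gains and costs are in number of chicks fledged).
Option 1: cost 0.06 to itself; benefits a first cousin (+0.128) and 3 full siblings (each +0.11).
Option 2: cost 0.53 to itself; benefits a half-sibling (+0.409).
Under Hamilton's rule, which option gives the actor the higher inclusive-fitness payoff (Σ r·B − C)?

Option 1

Option 1: r to a first cousin = 0.125.
Option 1: r to a full sibling = 0.5.
Option 1: Σ r·B − C = (1·0.125·0.128 + 3·0.5·0.11) − 0.06 = 0.121.
Option 2: r to a half-sibling = 0.25.
Option 2: Σ r·B − C = (1·0.25·0.409) − 0.53 = -0.42775.
Option 1 has the higher net inclusive-fitness payoff.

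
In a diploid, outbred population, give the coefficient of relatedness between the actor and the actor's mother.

0.5

Each parent–offspring link contributes a factor of 1/2, and independent paths through distinct common ancestors add.
One parent–offspring link: r = (1/2)^1 = 1/2.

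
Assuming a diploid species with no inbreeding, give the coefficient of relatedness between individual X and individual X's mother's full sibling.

0.25

Each parent–offspring link contributes a factor of 1/2, and independent paths through distinct common ancestors add.
Full aunt/uncle↔niece/nephew: two paths of length 3 through the shared grandparent pair: r = 2·(1/2)^3 = 1/4.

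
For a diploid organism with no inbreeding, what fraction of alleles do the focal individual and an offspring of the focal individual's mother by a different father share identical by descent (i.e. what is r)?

Each parent–offspring link contributes a factor of 1/2, and independent paths through distinct common ancestors add.
Half-sibs share one parent — one path of length 2: r = (1/2)^2 = 1/4.

0.25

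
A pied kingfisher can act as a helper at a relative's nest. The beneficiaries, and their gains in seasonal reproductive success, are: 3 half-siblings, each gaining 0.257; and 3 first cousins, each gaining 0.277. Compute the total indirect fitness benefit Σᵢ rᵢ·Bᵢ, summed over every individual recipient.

r to a half-sibling = 1/4 (half-sibs share one parent — one path of length 2: r = (1/2)^2 = 1/4).
r to a first cousin = 1/8 (first cousins share one grandparent pair — two paths of length 4: r = 2·(1/2)^4 = 1/8).
Summing one r·B term per recipient: 3·0.25·0.257 + 3·0.125·0.277 = 0.296625.

0.296625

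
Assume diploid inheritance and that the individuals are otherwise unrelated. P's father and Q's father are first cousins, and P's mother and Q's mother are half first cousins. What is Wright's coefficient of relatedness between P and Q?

With two independent routes of shared ancestry, r is the sum of the two contributions.
P and Q are related in two ways: second cousins through their fathers (r = 1/32) and half second cousins through their mothers (r = 1/64).
r = 1/32 + 1/64 = 3/64 = 0.046875.

0.046875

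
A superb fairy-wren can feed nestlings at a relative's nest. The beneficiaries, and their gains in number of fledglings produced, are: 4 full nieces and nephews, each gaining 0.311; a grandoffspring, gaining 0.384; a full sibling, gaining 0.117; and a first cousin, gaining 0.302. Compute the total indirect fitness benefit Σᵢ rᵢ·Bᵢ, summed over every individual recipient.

r to a full niece or nephew = 0.25 (full aunt/uncle↔niece/nephew: two paths of length 3 through the shared grandparent pair: r = 2·(1/2)^3 = 1/4).
r to a grandoffspring = 0.25 (two parent–offspring links: r = (1/2)^2 = 1/4).
r to a full sibling = 0.5 (full sibs share both parents — two paths of length 2: r = 2·(1/2)^2 = 1/2).
r to a first cousin = 1/8 (first cousins share one grandparent pair — two paths of length 4: r = 2·(1/2)^4 = 1/8).
Summing one r·B term per recipient: 4·0.25·0.311 + 1·0.25·0.384 + 1·0.5·0.117 + 1·0.125·0.302 = 0.50325.

0.50325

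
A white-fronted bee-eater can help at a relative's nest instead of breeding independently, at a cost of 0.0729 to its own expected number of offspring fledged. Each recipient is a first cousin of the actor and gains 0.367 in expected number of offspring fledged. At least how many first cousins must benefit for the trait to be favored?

r to a first cousin = 0.125 (first cousins share one grandparent pair — two paths of length 4: r = 2·(1/2)^4 = 1/8).
Hamilton's rule: n·r·B > C  ⇒  n > C/(r·B) = 0.0729/(0.125·0.367) = 1.589.
The smallest integer exceeding 1.589 is 2.

2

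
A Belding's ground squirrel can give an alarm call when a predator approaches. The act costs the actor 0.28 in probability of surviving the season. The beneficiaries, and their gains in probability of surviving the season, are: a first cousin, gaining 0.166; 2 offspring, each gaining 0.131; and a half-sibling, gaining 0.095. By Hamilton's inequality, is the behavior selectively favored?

Hamilton's rule: the trait is favored when the sum of r·B over every recipient exceeds the actor's cost C.
r to a first cousin = 1/8 (first cousins share one grandparent pair — two paths of length 4: r = 2·(1/2)^4 = 1/8).
r to an offspring = 1/2 (one parent–offspring link: r = (1/2)^1 = 1/2).
r to a half-sibling = 0.25 (half-sibs share one parent — one path of length 2: r = (1/2)^2 = 1/4).
Summing one r·B term per recipient: 1·0.125·0.166 + 2·0.5·0.131 + 1·0.25·0.095 = 0.1755.
0.1755 < 0.28: the indirect benefit is less than the cost.

No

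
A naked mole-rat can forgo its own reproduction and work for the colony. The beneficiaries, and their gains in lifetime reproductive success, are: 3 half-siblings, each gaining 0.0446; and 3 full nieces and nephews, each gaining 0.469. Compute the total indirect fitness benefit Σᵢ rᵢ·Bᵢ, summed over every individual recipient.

0.3852

r to a half-sibling = 0.25 (half-sibs share one parent — one path of length 2: r = (1/2)^2 = 1/4).
r to a full niece or nephew = 0.25 (full aunt/uncle↔niece/nephew: two paths of length 3 through the shared grandparent pair: r = 2·(1/2)^3 = 1/4).
Summing one r·B term per recipient: 3·0.25·0.0446 + 3·0.25·0.469 = 0.3852.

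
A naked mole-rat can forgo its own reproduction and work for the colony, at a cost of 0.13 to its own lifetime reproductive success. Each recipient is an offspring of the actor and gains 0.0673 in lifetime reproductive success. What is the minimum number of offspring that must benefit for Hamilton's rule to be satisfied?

4

r to an offspring = 0.5 (one parent–offspring link: r = (1/2)^1 = 1/2).
Hamilton's rule: n·r·B > C  ⇒  n > C/(r·B) = 0.13/(0.5·0.0673) = 3.863.
The smallest integer exceeding 3.863 is 4.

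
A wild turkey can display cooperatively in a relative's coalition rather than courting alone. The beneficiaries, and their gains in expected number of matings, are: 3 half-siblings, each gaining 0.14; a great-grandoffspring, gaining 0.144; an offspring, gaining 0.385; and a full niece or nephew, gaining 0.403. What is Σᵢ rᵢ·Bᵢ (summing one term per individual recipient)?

r to a half-sibling = 0.25 (half-sibs share one parent — one path of length 2: r = (1/2)^2 = 1/4).
r to a great-grandoffspring = 0.125 (three parent–offspring links: r = (1/2)^3 = 1/8).
r to an offspring = 1/2 (one parent–offspring link: r = (1/2)^1 = 1/2).
r to a full niece or nephew = 0.25 (full aunt/uncle↔niece/nephew: two paths of length 3 through the shared grandparent pair: r = 2·(1/2)^3 = 1/4).
Summing one r·B term per recipient: 3·0.25·0.14 + 1·0.125·0.144 + 1·0.5·0.385 + 1·0.25·0.403 = 0.41625.

0.41625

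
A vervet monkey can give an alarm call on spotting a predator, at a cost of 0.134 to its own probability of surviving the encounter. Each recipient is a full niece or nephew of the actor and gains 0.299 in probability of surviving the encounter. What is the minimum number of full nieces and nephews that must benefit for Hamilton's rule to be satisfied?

2

r to a full niece or nephew = 1/4 (full aunt/uncle↔niece/nephew: two paths of length 3 through the shared grandparent pair: r = 2·(1/2)^3 = 1/4).
Hamilton's rule: n·r·B > C  ⇒  n > C/(r·B) = 0.134/(0.25·0.299) = 1.793.
The smallest integer exceeding 1.793 is 2.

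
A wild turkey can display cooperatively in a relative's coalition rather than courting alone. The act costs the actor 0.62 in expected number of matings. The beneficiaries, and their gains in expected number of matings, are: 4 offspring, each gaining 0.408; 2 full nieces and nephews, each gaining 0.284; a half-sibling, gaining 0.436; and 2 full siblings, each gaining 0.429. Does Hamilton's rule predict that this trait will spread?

Hamilton's rule: the trait is favored when the sum of r·B over every recipient exceeds the actor's cost C.
r to an offspring = 0.5 (one parent–offspring link: r = (1/2)^1 = 1/2).
r to a full niece or nephew = 0.25 (full aunt/uncle↔niece/nephew: two paths of length 3 through the shared grandparent pair: r = 2·(1/2)^3 = 1/4).
r to a half-sibling = 1/4 (half-sibs share one parent — one path of length 2: r = (1/2)^2 = 1/4).
r to a full sibling = 0.5 (full sibs share both parents — two paths of length 2: r = 2·(1/2)^2 = 1/2).
Summing one r·B term per recipient: 4·0.5·0.408 + 2·0.25·0.284 + 1·0.25·0.436 + 2·0.5·0.429 = 1.496.
1.496 > 0.62: the indirect benefit exceeds the cost.

Yes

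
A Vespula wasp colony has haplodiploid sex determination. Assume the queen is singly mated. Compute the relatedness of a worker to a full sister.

0.75

Haplodiploid full sisters inherit their father's entire haploid genome identically (contributing 1/2) and on average half of their mother's contribution (1/2 · 1/2 = 1/4); r = 1/2 + 1/4 = 3/4.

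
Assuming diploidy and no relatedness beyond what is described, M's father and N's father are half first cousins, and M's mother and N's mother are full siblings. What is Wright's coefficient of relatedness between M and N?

Relatedness sums over independent paths through distinct common ancestors.
M and N are related in two ways: half second cousins through their fathers (r = 1/64) and first cousins through their mothers (r = 1/8).
r = 1/64 + 1/8 = 0.140625.

0.140625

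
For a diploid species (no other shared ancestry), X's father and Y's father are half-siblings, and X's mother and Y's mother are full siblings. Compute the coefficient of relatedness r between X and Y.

0.1875

Wright's path rule: contributions from independent ancestry routes add.
X and Y are related in two ways: half first cousins through their fathers (r = 1/16) and first cousins through their mothers (r = 1/8).
r = 1/16 + 1/8 = 0.1875.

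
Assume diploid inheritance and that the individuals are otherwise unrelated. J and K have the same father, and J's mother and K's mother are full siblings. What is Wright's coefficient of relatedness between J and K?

0.375

Independent pedigree routes through distinct common ancestors add.
J and K are related in two ways: half-sibs through their shared father (r = 1/4) and first cousins through their mothers (r = 1/8).
r = 1/4 + 1/8 = 0.375.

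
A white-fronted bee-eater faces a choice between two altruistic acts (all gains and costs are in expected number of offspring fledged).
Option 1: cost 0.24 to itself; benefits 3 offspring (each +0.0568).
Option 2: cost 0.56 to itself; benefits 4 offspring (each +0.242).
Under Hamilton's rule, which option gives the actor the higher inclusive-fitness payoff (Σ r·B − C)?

Option 2

Option 1: r to an offspring = 0.5.
Option 1: Σ r·B − C = (3·0.5·0.0568) − 0.24 = -0.1548.
Option 2: r to an offspring = 0.5.
Option 2: Σ r·B − C = (4·0.5·0.242) − 0.56 = -0.076.
Option 2 has the higher net inclusive-fitness payoff.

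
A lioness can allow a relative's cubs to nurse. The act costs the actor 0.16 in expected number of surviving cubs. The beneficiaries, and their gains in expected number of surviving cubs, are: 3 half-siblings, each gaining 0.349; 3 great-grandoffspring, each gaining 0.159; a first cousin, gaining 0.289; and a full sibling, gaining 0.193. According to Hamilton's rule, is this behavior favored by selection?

Yes

Hamilton's rule: the trait is favored when the sum of r·B over every recipient exceeds the actor's cost C.
r to a half-sibling = 0.25 (half-sibs share one parent — one path of length 2: r = (1/2)^2 = 1/4).
r to a great-grandoffspring = 1/8 (three parent–offspring links: r = (1/2)^3 = 1/8).
r to a first cousin = 1/8 (first cousins share one grandparent pair — two paths of length 4: r = 2·(1/2)^4 = 1/8).
r to a full sibling = 0.5 (full sibs share both parents — two paths of length 2: r = 2·(1/2)^2 = 1/2).
Summing one r·B term per recipient: 3·0.25·0.349 + 3·0.125·0.159 + 1·0.125·0.289 + 1·0.5·0.193 = 0.454.
0.454 > 0.16: the indirect benefit exceeds the cost.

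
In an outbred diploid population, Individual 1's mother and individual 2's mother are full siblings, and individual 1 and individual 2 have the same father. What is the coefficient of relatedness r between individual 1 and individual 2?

Relatedness sums over independent paths through distinct common ancestors.
Individual 1 and individual 2 are related in two ways: first cousins through their mothers (r = 1/8) and half-sibs through their shared father (r = 1/4).
r = 1/8 + 1/4 = 3/8 = 0.375.

0.375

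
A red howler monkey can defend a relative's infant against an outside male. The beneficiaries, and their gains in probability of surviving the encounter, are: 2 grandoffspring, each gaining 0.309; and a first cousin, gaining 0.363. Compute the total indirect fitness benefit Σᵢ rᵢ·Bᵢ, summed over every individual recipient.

r to a grandoffspring = 0.25 (two parent–offspring links: r = (1/2)^2 = 1/4).
r to a first cousin = 1/8 (first cousins share one grandparent pair — two paths of length 4: r = 2·(1/2)^4 = 1/8).
Summing one r·B term per recipient: 2·0.25·0.309 + 1·0.125·0.363 = 0.199875.

0.199875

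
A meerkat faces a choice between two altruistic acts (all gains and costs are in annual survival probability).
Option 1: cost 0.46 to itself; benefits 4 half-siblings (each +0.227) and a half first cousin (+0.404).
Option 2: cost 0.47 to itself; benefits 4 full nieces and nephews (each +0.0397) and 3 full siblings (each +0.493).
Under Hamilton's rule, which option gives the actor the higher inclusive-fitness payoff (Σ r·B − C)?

Option 2

Option 1: r to a half-sibling = 0.25.
Option 1: r to a half first cousin = 0.0625.
Option 1: Σ r·B − C = (4·0.25·0.227 + 1·0.0625·0.404) − 0.46 = -0.20775.
Option 2: r to a full niece or nephew = 0.25.
Option 2: r to a full sibling = 0.5.
Option 2: Σ r·B − C = (4·0.25·0.0397 + 3·0.5·0.493) − 0.47 = 0.3092.
Option 2 has the higher net inclusive-fitness payoff.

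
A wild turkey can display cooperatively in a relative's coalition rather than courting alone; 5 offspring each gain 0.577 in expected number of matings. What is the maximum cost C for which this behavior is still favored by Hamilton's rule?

r to an offspring = 0.5 (one parent–offspring link: r = (1/2)^1 = 1/2).
Hamilton's rule: n·r·B > C, so the trait is favored while C < n·r·B = 5·0.5·0.577 = 1.4425.

1.4425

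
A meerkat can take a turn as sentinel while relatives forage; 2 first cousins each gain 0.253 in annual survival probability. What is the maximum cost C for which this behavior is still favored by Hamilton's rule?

0.06325

r to a first cousin = 0.125 (first cousins share one grandparent pair — two paths of length 4: r = 2·(1/2)^4 = 1/8).
Hamilton's rule: n·r·B > C, so the trait is favored while C < n·r·B = 2·0.125·0.253 = 0.06325.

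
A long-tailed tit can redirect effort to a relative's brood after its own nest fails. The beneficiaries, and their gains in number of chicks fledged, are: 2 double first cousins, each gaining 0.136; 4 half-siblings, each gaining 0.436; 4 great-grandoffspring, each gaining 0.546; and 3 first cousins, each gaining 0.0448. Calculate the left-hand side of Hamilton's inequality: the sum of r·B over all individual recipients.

0.7938

r to a double first cousin = 1/4 (double first cousins share both grandparent pairs — four paths of length 4: r = 4·(1/2)^4 = 1/4).
r to a half-sibling = 0.25 (half-sibs share one parent — one path of length 2: r = (1/2)^2 = 1/4).
r to a great-grandoffspring = 1/8 (three parent–offspring links: r = (1/2)^3 = 1/8).
r to a first cousin = 0.125 (first cousins share one grandparent pair — two paths of length 4: r = 2·(1/2)^4 = 1/8).
Summing one r·B term per recipient: 2·0.25·0.136 + 4·0.25·0.436 + 4·0.125·0.546 + 3·0.125·0.0448 = 0.7938.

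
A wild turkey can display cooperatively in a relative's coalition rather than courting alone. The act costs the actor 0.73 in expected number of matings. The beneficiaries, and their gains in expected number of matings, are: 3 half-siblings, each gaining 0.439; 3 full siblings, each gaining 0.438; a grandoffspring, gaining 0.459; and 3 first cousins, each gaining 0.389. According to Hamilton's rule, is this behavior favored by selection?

Hamilton's rule: the trait is favored when the sum of r·B over every recipient exceeds the actor's cost C.
r to a half-sibling = 1/4 (half-sibs share one parent — one path of length 2: r = (1/2)^2 = 1/4).
r to a full sibling = 0.5 (full sibs share both parents — two paths of length 2: r = 2·(1/2)^2 = 1/2).
r to a grandoffspring = 0.25 (two parent–offspring links: r = (1/2)^2 = 1/4).
r to a first cousin = 0.125 (first cousins share one grandparent pair — two paths of length 4: r = 2·(1/2)^4 = 1/8).
Summing one r·B term per recipient: 3·0.25·0.439 + 3·0.5·0.438 + 1·0.25·0.459 + 3·0.125·0.389 = 1.246875.
1.246875 > 0.73: the indirect benefit exceeds the cost.

Yes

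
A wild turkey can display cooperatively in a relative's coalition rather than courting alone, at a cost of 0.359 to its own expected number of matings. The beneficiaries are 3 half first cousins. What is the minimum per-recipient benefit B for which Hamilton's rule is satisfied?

r to a half first cousin = 1/16 (half first cousins share one grandparent — one path of length 4: r = (1/2)^4 = 1/16).
Hamilton's rule with n recipients of equal r: n·r·B > C, so B > C/(n·r) = 0.359/(3·0.0625) = 1.9147.

1.9147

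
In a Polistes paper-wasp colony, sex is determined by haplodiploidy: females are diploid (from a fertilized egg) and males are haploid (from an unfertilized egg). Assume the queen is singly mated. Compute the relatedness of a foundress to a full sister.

Haplodiploid full sisters inherit their father's entire haploid genome identically (contributing 1/2) and on average half of their mother's contribution (1/2 · 1/2 = 1/4); r = 1/2 + 1/4 = 3/4.

0.75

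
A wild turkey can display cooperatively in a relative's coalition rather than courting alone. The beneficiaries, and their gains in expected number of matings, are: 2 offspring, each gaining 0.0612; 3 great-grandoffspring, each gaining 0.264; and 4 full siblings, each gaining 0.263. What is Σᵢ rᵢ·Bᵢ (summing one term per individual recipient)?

r to an offspring = 1/2 (one parent–offspring link: r = (1/2)^1 = 1/2).
r to a great-grandoffspring = 1/8 (three parent–offspring links: r = (1/2)^3 = 1/8).
r to a full sibling = 1/2 (full sibs share both parents — two paths of length 2: r = 2·(1/2)^2 = 1/2).
Summing one r·B term per recipient: 2·0.5·0.0612 + 3·0.125·0.264 + 4·0.5·0.263 = 0.6862.

0.6862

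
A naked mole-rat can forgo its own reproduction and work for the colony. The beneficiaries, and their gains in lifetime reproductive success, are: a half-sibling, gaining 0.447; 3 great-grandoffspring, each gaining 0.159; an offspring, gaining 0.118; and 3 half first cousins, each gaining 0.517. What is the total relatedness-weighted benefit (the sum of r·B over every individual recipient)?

0.3273125

r to a half-sibling = 0.25 (half-sibs share one parent — one path of length 2: r = (1/2)^2 = 1/4).
r to a great-grandoffspring = 0.125 (three parent–offspring links: r = (1/2)^3 = 1/8).
r to an offspring = 0.5 (one parent–offspring link: r = (1/2)^1 = 1/2).
r to a half first cousin = 0.0625 (half first cousins share one grandparent — one path of length 4: r = (1/2)^4 = 1/16).
Summing one r·B term per recipient: 1·0.25·0.447 + 3·0.125·0.159 + 1·0.5·0.118 + 3·0.0625·0.517 = 0.3273125.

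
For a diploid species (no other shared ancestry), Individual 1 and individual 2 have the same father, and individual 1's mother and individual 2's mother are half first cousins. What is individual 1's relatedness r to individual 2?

0.265625

Independent pedigree routes through distinct common ancestors add.
Individual 1 and individual 2 are related in two ways: half-sibs through their shared father (r = 1/4) and half second cousins through their mothers (r = 1/64).
r = 1/4 + 1/64 = 0.265625.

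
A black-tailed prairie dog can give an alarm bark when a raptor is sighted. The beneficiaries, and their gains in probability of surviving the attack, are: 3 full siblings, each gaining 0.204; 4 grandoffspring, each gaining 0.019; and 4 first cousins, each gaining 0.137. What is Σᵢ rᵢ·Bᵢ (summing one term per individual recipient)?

r to a full sibling = 0.5 (full sibs share both parents — two paths of length 2: r = 2·(1/2)^2 = 1/2).
r to a grandoffspring = 1/4 (two parent–offspring links: r = (1/2)^2 = 1/4).
r to a first cousin = 1/8 (first cousins share one grandparent pair — two paths of length 4: r = 2·(1/2)^4 = 1/8).
Summing one r·B term per recipient: 3·0.5·0.204 + 4·0.25·0.019 + 4·0.125·0.137 = 0.3935.

0.3935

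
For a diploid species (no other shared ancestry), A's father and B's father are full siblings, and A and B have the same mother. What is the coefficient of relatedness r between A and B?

0.375

Relatedness sums over independent paths through distinct common ancestors.
A and B are related in two ways: first cousins through their fathers (r = 1/8) and half-sibs through their shared mother (r = 1/4).
r = 1/8 + 1/4 = 3/8 = 0.375.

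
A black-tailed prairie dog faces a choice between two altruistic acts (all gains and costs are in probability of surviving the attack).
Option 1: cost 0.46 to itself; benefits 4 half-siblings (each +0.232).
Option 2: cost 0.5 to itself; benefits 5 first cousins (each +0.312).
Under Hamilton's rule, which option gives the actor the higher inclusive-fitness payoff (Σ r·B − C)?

Option 1: r to a half-sibling = 0.25.
Option 1: Σ r·B − C = (4·0.25·0.232) − 0.46 = -0.228.
Option 2: r to a first cousin = 0.125.
Option 2: Σ r·B − C = (5·0.125·0.312) − 0.5 = -0.305.
Option 1 has the higher net inclusive-fitness payoff.

Option 1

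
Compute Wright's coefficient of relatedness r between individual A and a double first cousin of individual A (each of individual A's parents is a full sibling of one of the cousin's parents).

0.25

Each parent–offspring link contributes a factor of 1/2, and independent paths through distinct common ancestors add.
Double first cousins share both grandparent pairs — four paths of length 4: r = 4·(1/2)^4 = 1/4.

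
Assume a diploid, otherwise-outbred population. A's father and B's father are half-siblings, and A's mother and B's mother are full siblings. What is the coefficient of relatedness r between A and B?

0.1875

Wright's path rule: contributions from independent ancestry routes add.
A and B are related in two ways: half first cousins through their fathers (r = 1/16) and first cousins through their mothers (r = 1/8).
r = 1/16 + 1/8 = 0.1875.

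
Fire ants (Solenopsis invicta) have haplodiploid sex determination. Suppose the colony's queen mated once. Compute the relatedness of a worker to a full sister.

Haplodiploid full sisters inherit their father's entire haploid genome identically (contributing 1/2) and on average half of their mother's contribution (1/2 · 1/2 = 1/4); r = 1/2 + 1/4 = 3/4.

0.75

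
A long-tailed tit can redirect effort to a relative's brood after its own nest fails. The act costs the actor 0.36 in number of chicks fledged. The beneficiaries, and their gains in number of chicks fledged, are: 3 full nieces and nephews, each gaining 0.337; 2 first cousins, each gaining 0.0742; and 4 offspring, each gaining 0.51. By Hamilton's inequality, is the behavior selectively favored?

Yes

Hamilton's rule: the trait is favored when the sum of r·B over every recipient exceeds the actor's cost C.
r to a full niece or nephew = 0.25 (full aunt/uncle↔niece/nephew: two paths of length 3 through the shared grandparent pair: r = 2·(1/2)^3 = 1/4).
r to a first cousin = 0.125 (first cousins share one grandparent pair — two paths of length 4: r = 2·(1/2)^4 = 1/8).
r to an offspring = 0.5 (one parent–offspring link: r = (1/2)^1 = 1/2).
Summing one r·B term per recipient: 3·0.25·0.337 + 2·0.125·0.0742 + 4·0.5·0.51 = 1.2913.
1.2913 > 0.36: the indirect benefit exceeds the cost.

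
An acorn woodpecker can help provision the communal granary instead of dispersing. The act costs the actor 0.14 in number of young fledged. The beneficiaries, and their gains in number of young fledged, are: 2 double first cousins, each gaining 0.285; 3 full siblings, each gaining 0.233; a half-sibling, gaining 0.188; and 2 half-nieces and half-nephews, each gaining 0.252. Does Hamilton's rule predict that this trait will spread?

Hamilton's rule: the trait is favored when the sum of r·B over every recipient exceeds the actor's cost C.
r to a double first cousin = 0.25 (double first cousins share both grandparent pairs — four paths of length 4: r = 4·(1/2)^4 = 1/4).
r to a full sibling = 1/2 (full sibs share both parents — two paths of length 2: r = 2·(1/2)^2 = 1/2).
r to a half-sibling = 0.25 (half-sibs share one parent — one path of length 2: r = (1/2)^2 = 1/4).
r to a half-niece or half-nephew = 1/8 (half-aunt/uncle↔niece/nephew: one path of length 3: r = (1/2)^3 = 1/8).
Summing one r·B term per recipient: 2·0.25·0.285 + 3·0.5·0.233 + 1·0.25·0.188 + 2·0.125·0.252 = 0.602.
0.602 > 0.14: the indirect benefit exceeds the cost.

Yes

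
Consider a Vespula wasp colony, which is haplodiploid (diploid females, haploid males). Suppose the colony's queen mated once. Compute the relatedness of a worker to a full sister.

Haplodiploid full sisters inherit their father's entire haploid genome identically (contributing 1/2) and on average half of their mother's contribution (1/2 · 1/2 = 1/4); r = 1/2 + 1/4 = 3/4.

0.75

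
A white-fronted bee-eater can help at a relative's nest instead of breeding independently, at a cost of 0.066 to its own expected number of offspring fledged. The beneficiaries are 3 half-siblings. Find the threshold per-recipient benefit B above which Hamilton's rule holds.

0.088

r to a half-sibling = 1/4 (half-sibs share one parent — one path of length 2: r = (1/2)^2 = 1/4).
Hamilton's rule with n recipients of equal r: n·r·B > C, so B > C/(n·r) = 0.066/(3·0.25) = 0.088.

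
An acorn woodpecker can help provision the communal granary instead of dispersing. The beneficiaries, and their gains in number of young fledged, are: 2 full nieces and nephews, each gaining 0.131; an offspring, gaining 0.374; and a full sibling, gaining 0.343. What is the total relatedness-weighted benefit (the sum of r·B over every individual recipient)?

r to a full niece or nephew = 0.25 (full aunt/uncle↔niece/nephew: two paths of length 3 through the shared grandparent pair: r = 2·(1/2)^3 = 1/4).
r to an offspring = 0.5 (one parent–offspring link: r = (1/2)^1 = 1/2).
r to a full sibling = 0.5 (full sibs share both parents — two paths of length 2: r = 2·(1/2)^2 = 1/2).
Summing one r·B term per recipient: 2·0.25·0.131 + 1·0.5·0.374 + 1·0.5·0.343 = 0.424.

0.424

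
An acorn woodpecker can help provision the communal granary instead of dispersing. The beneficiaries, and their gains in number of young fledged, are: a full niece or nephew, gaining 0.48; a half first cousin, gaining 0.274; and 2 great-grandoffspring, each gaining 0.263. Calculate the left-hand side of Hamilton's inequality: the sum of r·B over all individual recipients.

0.202875

r to a full niece or nephew = 1/4 (full aunt/uncle↔niece/nephew: two paths of length 3 through the shared grandparent pair: r = 2·(1/2)^3 = 1/4).
r to a half first cousin = 0.0625 (half first cousins share one grandparent — one path of length 4: r = (1/2)^4 = 1/16).
r to a great-grandoffspring = 1/8 (three parent–offspring links: r = (1/2)^3 = 1/8).
Summing one r·B term per recipient: 1·0.25·0.48 + 1·0.0625·0.274 + 2·0.125·0.263 = 0.202875.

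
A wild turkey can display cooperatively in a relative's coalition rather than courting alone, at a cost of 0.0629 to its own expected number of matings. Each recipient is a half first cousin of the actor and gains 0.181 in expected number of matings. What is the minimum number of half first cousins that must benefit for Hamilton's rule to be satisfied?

r to a half first cousin = 1/16 (half first cousins share one grandparent — one path of length 4: r = (1/2)^4 = 1/16).
Hamilton's rule: n·r·B > C  ⇒  n > C/(r·B) = 0.0629/(0.0625·0.181) = 5.56.
The smallest integer exceeding 5.56 is 6.

6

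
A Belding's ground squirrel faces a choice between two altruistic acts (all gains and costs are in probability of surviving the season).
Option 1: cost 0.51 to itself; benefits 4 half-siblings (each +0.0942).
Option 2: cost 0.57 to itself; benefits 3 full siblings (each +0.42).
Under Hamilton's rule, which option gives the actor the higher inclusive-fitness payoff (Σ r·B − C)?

Option 2

Option 1: r to a half-sibling = 0.25.
Option 1: Σ r·B − C = (4·0.25·0.0942) − 0.51 = -0.4158.
Option 2: r to a full sibling = 0.5.
Option 2: Σ r·B − C = (3·0.5·0.42) − 0.57 = 0.06.
Option 2 has the higher net inclusive-fitness payoff.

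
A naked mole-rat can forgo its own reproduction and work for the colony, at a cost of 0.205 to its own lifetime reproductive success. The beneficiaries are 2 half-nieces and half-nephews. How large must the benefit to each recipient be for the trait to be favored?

r to a half-niece or half-nephew = 0.125 (half-aunt/uncle↔niece/nephew: one path of length 3: r = (1/2)^3 = 1/8).
Hamilton's rule with n recipients of equal r: n·r·B > C, so B > C/(n·r) = 0.205/(2·0.125) = 0.82.

0.82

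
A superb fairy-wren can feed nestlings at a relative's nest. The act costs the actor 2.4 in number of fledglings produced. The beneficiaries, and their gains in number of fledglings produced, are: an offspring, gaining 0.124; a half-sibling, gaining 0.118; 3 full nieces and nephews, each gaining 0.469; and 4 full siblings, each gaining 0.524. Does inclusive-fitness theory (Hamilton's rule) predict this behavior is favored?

Hamilton's rule: the trait is favored when the sum of r·B over every recipient exceeds the actor's cost C.
r to an offspring = 1/2 (one parent–offspring link: r = (1/2)^1 = 1/2).
r to a half-sibling = 0.25 (half-sibs share one parent — one path of length 2: r = (1/2)^2 = 1/4).
r to a full niece or nephew = 0.25 (full aunt/uncle↔niece/nephew: two paths of length 3 through the shared grandparent pair: r = 2·(1/2)^3 = 1/4).
r to a full sibling = 1/2 (full sibs share both parents — two paths of length 2: r = 2·(1/2)^2 = 1/2).
Summing one r·B term per recipient: 1·0.5·0.124 + 1·0.25·0.118 + 3·0.25·0.469 + 4·0.5·0.524 = 1.49125.
1.49125 < 2.4: the indirect benefit is less than the cost.

No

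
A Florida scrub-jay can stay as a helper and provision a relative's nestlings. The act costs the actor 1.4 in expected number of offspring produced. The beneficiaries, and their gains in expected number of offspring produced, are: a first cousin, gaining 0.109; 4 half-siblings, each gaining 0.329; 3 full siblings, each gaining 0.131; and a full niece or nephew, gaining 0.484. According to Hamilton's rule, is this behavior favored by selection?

Hamilton's rule: the trait is favored when the sum of r·B over every recipient exceeds the actor's cost C.
r to a first cousin = 0.125 (first cousins share one grandparent pair — two paths of length 4: r = 2·(1/2)^4 = 1/8).
r to a half-sibling = 1/4 (half-sibs share one parent — one path of length 2: r = (1/2)^2 = 1/4).
r to a full sibling = 0.5 (full sibs share both parents — two paths of length 2: r = 2·(1/2)^2 = 1/2).
r to a full niece or nephew = 0.25 (full aunt/uncle↔niece/nephew: two paths of length 3 through the shared grandparent pair: r = 2·(1/2)^3 = 1/4).
Summing one r·B term per recipient: 1·0.125·0.109 + 4·0.25·0.329 + 3·0.5·0.131 + 1·0.25·0.484 = 0.660125.
0.660125 < 1.4: the indirect benefit is less than the cost.

No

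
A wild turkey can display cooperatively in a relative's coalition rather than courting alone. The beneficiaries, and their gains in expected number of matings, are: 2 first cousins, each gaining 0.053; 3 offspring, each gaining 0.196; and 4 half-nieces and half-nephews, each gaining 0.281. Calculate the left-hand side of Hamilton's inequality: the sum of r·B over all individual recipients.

r to a first cousin = 0.125 (first cousins share one grandparent pair — two paths of length 4: r = 2·(1/2)^4 = 1/8).
r to an offspring = 0.5 (one parent–offspring link: r = (1/2)^1 = 1/2).
r to a half-niece or half-nephew = 1/8 (half-aunt/uncle↔niece/nephew: one path of length 3: r = (1/2)^3 = 1/8).
Summing one r·B term per recipient: 2·0.125·0.053 + 3·0.5·0.196 + 4·0.125·0.281 = 0.44775.

0.44775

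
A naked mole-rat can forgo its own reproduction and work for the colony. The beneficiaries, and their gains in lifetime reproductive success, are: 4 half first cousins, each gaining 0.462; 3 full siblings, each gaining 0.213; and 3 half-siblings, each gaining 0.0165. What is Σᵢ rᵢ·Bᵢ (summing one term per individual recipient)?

0.447375

r to a half first cousin = 0.0625 (half first cousins share one grandparent — one path of length 4: r = (1/2)^4 = 1/16).
r to a full sibling = 0.5 (full sibs share both parents — two paths of length 2: r = 2·(1/2)^2 = 1/2).
r to a half-sibling = 1/4 (half-sibs share one parent — one path of length 2: r = (1/2)^2 = 1/4).
Summing one r·B term per recipient: 4·0.0625·0.462 + 3·0.5·0.213 + 3·0.25·0.0165 = 0.447375.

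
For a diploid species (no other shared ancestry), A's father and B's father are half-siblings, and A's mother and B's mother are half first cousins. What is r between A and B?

Wright's path rule: contributions from independent ancestry routes add.
A and B are related in two ways: half first cousins through their fathers (r = 1/16) and half second cousins through their mothers (r = 1/64).
r = 1/16 + 1/64 = 0.078125.

0.078125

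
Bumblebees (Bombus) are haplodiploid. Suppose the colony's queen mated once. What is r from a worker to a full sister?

0.75

Haplodiploid full sisters inherit their father's entire haploid genome identically (contributing 1/2) and on average half of their mother's contribution (1/2 · 1/2 = 1/4); r = 1/2 + 1/4 = 3/4.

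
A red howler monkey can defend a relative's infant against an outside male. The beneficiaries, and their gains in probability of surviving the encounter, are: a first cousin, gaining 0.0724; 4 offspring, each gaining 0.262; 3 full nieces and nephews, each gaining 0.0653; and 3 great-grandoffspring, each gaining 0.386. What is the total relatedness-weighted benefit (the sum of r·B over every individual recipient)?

r to a first cousin = 0.125 (first cousins share one grandparent pair — two paths of length 4: r = 2·(1/2)^4 = 1/8).
r to an offspring = 1/2 (one parent–offspring link: r = (1/2)^1 = 1/2).
r to a full niece or nephew = 1/4 (full aunt/uncle↔niece/nephew: two paths of length 3 through the shared grandparent pair: r = 2·(1/2)^3 = 1/4).
r to a great-grandoffspring = 1/8 (three parent–offspring links: r = (1/2)^3 = 1/8).
Summing one r·B term per recipient: 1·0.125·0.0724 + 4·0.5·0.262 + 3·0.25·0.0653 + 3·0.125·0.386 = 0.726775.

0.726775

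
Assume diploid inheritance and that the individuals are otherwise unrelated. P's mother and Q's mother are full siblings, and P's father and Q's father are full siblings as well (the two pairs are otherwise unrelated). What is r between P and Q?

Independent pedigree routes through distinct common ancestors add.
P and Q are related in two ways: first cousins through their mothers (r = 1/8) and first cousins through their fathers (r = 1/8) — i.e. double first cousins.
r = 1/8 + 1/8 = 0.25.

0.25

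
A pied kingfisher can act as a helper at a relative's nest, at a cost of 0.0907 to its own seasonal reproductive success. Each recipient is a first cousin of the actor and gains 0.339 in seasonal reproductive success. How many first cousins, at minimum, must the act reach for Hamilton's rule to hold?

3

r to a first cousin = 0.125 (first cousins share one grandparent pair — two paths of length 4: r = 2·(1/2)^4 = 1/8).
Hamilton's rule: n·r·B > C  ⇒  n > C/(r·B) = 0.0907/(0.125·0.339) = 2.14.
The smallest integer exceeding 2.14 is 3.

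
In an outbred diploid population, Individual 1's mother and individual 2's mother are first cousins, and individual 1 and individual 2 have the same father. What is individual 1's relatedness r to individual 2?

Independent pedigree routes through distinct common ancestors add.
Individual 1 and individual 2 are related in two ways: second cousins through their mothers (r = 1/32) and half-sibs through their shared father (r = 1/4).
r = 1/32 + 1/4 = 0.28125.

0.28125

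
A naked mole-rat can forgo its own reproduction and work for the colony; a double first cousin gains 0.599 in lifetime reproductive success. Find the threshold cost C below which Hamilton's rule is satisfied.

r to a double first cousin = 0.25 (double first cousins share both grandparent pairs — four paths of length 4: r = 4·(1/2)^4 = 1/4).
Hamilton's rule: n·r·B > C, so the trait is favored while C < n·r·B = 1·0.25·0.599 = 0.14975.

0.14975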